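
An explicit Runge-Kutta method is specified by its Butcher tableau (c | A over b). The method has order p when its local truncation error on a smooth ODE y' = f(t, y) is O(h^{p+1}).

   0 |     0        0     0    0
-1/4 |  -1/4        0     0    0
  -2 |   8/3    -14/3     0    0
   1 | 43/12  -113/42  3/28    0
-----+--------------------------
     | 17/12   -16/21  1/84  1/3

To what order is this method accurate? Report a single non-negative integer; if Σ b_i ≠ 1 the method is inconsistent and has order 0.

b = (17/12, -16/21, 1/84, 1/3)
c = (0, -1/4, -2, 1)
Ac = (0, 0, 7/6, 11/24)
Σ b_i: 17/12·1 + (-16/21)·1 + 1/84·1 + 1/3·1 = 1 ✓
b·c: (-16/21)·(-1/4) + 1/84·(-2) + 1/3·1 = 1/2 ✓
b·c²: (-16/21)·1/16 + 1/84·4 + 1/3·1 = 1/3 ✓
b·Ac: 1/84·7/6 + 1/3·11/24 = 1/6 ✓
b·c³: (-16/21)·(-1/64) + 1/84·(-8) + 1/3·1 = 1/4 ✓
b·(c∘Ac): 1/84·(-7/3) + 1/3·11/24 = 1/8 ✓
b·Ac²: 1/84·(-7/24) + 1/3·25/96 = 1/12 ✓
b·A²c: 1/3·1/8 = 1/24 ✓; 4 stages ⇒ order 4.

4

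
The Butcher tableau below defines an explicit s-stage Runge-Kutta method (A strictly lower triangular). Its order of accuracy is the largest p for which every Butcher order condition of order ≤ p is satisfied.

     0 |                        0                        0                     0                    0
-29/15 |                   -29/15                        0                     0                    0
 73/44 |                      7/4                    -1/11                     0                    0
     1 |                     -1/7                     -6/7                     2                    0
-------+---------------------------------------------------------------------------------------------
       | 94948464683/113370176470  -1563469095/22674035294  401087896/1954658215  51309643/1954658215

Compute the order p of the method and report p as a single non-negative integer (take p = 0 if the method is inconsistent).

3

b = (94948464683/113370176470, -1563469095/22674035294, 401087896/1954658215, 51309643/1954658215)
c = (0, -29/15, 73/44, 1)
Ac = (0, 0, 29/165, 3831/770)
Σ b_i: 94948464683/113370176470·1 + (-1563469095/22674035294)·1 + 401087896/1954658215·1 + 51309643/1954658215·1 = 1 ✓
b·c: (-1563469095/22674035294)·(-29/15) + 401087896/1954658215·73/44 + 51309643/1954658215·1 = 1/2 ✓
b·c²: (-1563469095/22674035294)·841/225 + 401087896/1954658215·5329/1936 + 51309643/1954658215·1 = 1/3 ✓
b·Ac: 401087896/1954658215·29/165 + 51309643/1954658215·3831/770 = 1/6 ✓
b·c³: (-1563469095/22674035294)·(-24389/3375) + 401087896/1954658215·389017/85184 + 51309643/1954658215·1 = 11313621422827/7740446531400 ≠ 1/4 ⇒ order 3.
b·(c∘Ac): 401087896/1954658215·2117/7260 + 51309643/1954658215·3831/770 = 11167154383/58639746450 ≠ 1/8
b·Ac²: 401087896/1954658215·(-841/2475) + 51309643/1954658215·1169549/508200 = -72100171603/7740446531400 ≠ 1/12
b·A²c: 51309643/1954658215·58/165 = 270541754/29319873225 ≠ 1/24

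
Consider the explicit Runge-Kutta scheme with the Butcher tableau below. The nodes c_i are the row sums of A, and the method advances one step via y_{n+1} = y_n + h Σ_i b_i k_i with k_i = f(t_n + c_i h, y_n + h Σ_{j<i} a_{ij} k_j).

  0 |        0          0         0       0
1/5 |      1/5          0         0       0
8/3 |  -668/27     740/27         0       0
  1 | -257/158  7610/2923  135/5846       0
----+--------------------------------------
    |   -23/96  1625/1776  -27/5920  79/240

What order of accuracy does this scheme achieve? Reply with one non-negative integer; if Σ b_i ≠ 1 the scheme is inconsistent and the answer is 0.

b = (-23/96, 1625/1776, -27/5920, 79/240)
c = (0, 1/5, 8/3, 1)
Ac = (0, 0, 148/27, 46/79)
Σ b_i: (-23/96)·1 + 1625/1776·1 + (-27/5920)·1 + 79/240·1 = 1 ✓
b·c: 1625/1776·1/5 + (-27/5920)·8/3 + 79/240·1 = 1/2 ✓
b·c²: 1625/1776·1/25 + (-27/5920)·64/9 + 79/240·1 = 1/3 ✓
b·Ac: (-27/5920)·148/27 + 79/240·46/79 = 1/6 ✓
b·c³: 1625/1776·1/125 + (-27/5920)·512/27 + 79/240·1 = 1/4 ✓
b·(c∘Ac): (-27/5920)·1184/81 + 79/240·46/79 = 1/8 ✓
b·Ac²: (-27/5920)·148/135 + 79/240·106/395 = 1/12 ✓
b·A²c: 79/240·10/79 = 1/24 ✓; 4 stages ⇒ order 4.

4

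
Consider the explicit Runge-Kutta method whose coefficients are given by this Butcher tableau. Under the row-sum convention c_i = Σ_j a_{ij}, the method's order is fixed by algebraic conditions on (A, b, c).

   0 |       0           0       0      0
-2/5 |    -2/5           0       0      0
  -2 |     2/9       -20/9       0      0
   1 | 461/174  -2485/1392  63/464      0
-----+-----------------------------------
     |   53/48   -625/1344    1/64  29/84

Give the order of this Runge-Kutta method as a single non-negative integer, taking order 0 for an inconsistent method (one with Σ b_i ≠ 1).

4

b = (53/48, -625/1344, 1/64, 29/84)
c = (0, -2/5, -2, 1)
Ac = (0, 0, 8/9, 77/174)
Σ b_i: 53/48·1 + (-625/1344)·1 + 1/64·1 + 29/84·1 = 1 ✓
b·c: (-625/1344)·(-2/5) + 1/64·(-2) + 29/84·1 = 1/2 ✓
b·c²: (-625/1344)·4/25 + 1/64·4 + 29/84·1 = 1/3 ✓
b·Ac: 1/64·8/9 + 29/84·77/174 = 1/6 ✓
b·c³: (-625/1344)·(-8/125) + 1/64·(-8) + 29/84·1 = 1/4 ✓
b·(c∘Ac): 1/64·(-16/9) + 29/84·77/174 = 1/8 ✓
b·Ac²: 1/64·(-16/45) + 29/84·112/435 = 1/12 ✓
b·A²c: 29/84·7/58 = 1/24 ✓; 4 stages ⇒ order 4.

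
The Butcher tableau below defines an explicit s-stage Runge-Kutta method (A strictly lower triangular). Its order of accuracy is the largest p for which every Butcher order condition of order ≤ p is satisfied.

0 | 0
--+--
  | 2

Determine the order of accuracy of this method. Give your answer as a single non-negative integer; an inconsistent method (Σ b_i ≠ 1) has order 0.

b = (2)
c = (0)
Σ b_i: 2·1 = 2 ≠ 1 ⇒ order 0.

0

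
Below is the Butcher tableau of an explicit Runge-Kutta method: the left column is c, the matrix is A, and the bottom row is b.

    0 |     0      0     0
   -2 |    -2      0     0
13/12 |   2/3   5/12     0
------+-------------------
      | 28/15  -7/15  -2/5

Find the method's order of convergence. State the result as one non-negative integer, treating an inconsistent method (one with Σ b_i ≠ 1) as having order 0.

b = (28/15, -7/15, -2/5)
c = (0, -2, 13/12)
Ac = (0, 0, -5/6)
Σ b_i: 28/15·1 + (-7/15)·1 + (-2/5)·1 = 1 ✓
b·c: (-7/15)·(-2) + (-2/5)·13/12 = 1/2 ✓
b·c²: (-7/15)·4 + (-2/5)·169/144 = -841/360 ≠ 1/3 ⇒ order 2.
b·Ac: (-2/5)·(-5/6) = 1/3 ≠ 1/6

2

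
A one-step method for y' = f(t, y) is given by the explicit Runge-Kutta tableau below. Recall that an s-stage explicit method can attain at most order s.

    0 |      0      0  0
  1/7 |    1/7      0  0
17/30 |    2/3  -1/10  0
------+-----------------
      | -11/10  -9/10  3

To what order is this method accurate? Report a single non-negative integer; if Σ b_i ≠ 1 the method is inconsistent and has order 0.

b = (-11/10, -9/10, 3)
c = (0, 1/7, 17/30)
Ac = (0, 0, -1/70)
Σ b_i: (-11/10)·1 + (-9/10)·1 + 3·1 = 1 ✓
b·c: (-9/10)·1/7 + 3·17/30 = 11/7 ≠ 1/2 ⇒ order 1.

1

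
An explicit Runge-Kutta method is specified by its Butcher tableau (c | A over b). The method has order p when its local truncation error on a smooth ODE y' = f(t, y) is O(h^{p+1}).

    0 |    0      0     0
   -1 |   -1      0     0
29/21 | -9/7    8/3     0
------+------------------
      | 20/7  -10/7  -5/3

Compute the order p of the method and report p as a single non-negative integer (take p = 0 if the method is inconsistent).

0

b = (20/7, -10/7, -5/3)
c = (0, -1, 29/21)
Ac = (0, 0, -8/3)
Σ b_i: 20/7·1 + (-10/7)·1 + (-5/3)·1 = -5/21 ≠ 1 ⇒ order 0.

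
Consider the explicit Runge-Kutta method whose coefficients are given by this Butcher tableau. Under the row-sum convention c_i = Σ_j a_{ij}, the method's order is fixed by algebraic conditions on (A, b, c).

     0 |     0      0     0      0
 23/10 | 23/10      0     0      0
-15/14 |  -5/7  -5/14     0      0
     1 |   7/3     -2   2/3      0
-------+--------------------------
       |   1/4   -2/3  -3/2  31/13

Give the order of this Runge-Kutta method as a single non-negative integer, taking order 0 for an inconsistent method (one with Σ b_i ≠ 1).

0

b = (1/4, -2/3, -3/2, 31/13)
c = (0, 23/10, -15/14, 1)
Ac = (0, 0, -23/28, -186/35)
Σ b_i: 1/4·1 + (-2/3)·1 + (-3/2)·1 + 31/13·1 = 73/156 ≠ 1 ⇒ order 0.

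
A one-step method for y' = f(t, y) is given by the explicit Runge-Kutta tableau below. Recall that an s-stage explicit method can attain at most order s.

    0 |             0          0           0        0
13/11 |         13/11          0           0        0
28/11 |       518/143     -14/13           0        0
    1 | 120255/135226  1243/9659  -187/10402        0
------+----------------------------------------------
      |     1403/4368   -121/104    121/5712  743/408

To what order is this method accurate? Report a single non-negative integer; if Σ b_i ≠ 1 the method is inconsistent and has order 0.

4

b = (1403/4368, -121/104, 121/5712, 743/408)
c = (0, 13/11, 28/11, 1)
Ac = (0, 0, -14/11, 79/743)
Σ b_i: 1403/4368·1 + (-121/104)·1 + 121/5712·1 + 743/408·1 = 1 ✓
b·c: (-121/104)·13/11 + 121/5712·28/11 + 743/408·1 = 1/2 ✓
b·c²: (-121/104)·169/121 + 121/5712·784/121 + 743/408·1 = 1/3 ✓
b·Ac: 121/5712·(-14/11) + 743/408·79/743 = 1/6 ✓
b·c³: (-121/104)·2197/1331 + 121/5712·21952/1331 + 743/408·1 = 1/4 ✓
b·(c∘Ac): 121/5712·(-392/121) + 743/408·79/743 = 1/8 ✓
b·Ac²: 121/5712·(-182/121) + 743/408·47/743 = 1/12 ✓
b·A²c: 743/408·17/743 = 1/24 ✓; 4 stages ⇒ order 4.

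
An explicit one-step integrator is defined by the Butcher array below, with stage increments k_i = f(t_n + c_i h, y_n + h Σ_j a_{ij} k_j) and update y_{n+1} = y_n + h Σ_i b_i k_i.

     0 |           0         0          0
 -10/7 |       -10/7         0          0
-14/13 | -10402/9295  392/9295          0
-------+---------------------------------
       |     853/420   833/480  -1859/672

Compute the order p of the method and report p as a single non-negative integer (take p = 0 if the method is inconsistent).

b = (853/420, 833/480, -1859/672)
c = (0, -10/7, -14/13)
Ac = (0, 0, -112/1859)
Σ b_i: 853/420·1 + 833/480·1 + (-1859/672)·1 = 1 ✓
b·c: 833/480·(-10/7) + (-1859/672)·(-14/13) = 1/2 ✓
b·c²: 833/480·100/49 + (-1859/672)·196/169 = 1/3 ✓
b·Ac: (-1859/672)·(-112/1859) = 1/6 ✓; 3 stages ⇒ order 3.

3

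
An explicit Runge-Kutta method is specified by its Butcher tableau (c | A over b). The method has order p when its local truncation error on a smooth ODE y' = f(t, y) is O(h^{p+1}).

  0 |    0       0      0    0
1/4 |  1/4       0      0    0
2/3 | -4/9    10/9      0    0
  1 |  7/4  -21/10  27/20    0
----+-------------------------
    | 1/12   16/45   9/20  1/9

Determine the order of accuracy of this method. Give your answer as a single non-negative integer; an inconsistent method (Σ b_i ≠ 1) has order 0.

4

b = (1/12, 16/45, 9/20, 1/9)
c = (0, 1/4, 2/3, 1)
Ac = (0, 0, 5/18, 3/8)
Σ b_i: 1/12·1 + 16/45·1 + 9/20·1 + 1/9·1 = 1 ✓
b·c: 16/45·1/4 + 9/20·2/3 + 1/9·1 = 1/2 ✓
b·c²: 16/45·1/16 + 9/20·4/9 + 1/9·1 = 1/3 ✓
b·Ac: 9/20·5/18 + 1/9·3/8 = 1/6 ✓
b·c³: 16/45·1/64 + 9/20·8/27 + 1/9·1 = 1/4 ✓
b·(c∘Ac): 9/20·5/27 + 1/9·3/8 = 1/8 ✓
b·Ac²: 9/20·5/72 + 1/9·15/32 = 1/12 ✓
b·A²c: 1/9·3/8 = 1/24 ✓; 4 stages ⇒ order 4.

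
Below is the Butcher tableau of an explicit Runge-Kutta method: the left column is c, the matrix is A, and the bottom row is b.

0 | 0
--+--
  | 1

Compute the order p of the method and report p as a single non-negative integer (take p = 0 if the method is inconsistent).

1

b = (1)
c = (0)
Σ b_i: 1·1 = 1 ✓; 1 stage ⇒ order 1.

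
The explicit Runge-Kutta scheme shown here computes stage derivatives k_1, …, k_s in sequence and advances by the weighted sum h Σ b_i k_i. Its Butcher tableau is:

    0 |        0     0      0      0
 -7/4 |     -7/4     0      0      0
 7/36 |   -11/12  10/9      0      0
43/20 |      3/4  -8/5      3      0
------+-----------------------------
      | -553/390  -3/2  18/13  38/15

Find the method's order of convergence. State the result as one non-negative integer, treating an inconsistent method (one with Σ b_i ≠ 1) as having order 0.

1

b = (-553/390, -3/2, 18/13, 38/15)
c = (0, -7/4, 7/36, 43/20)
Ac = (0, 0, -35/18, 203/60)
Σ b_i: (-553/390)·1 + (-3/2)·1 + 18/13·1 + 38/15·1 = 1 ✓
b·c: (-3/2)·(-7/4) + 18/13·7/36 + 38/15·43/20 = 65059/7800 ≠ 1/2 ⇒ order 1.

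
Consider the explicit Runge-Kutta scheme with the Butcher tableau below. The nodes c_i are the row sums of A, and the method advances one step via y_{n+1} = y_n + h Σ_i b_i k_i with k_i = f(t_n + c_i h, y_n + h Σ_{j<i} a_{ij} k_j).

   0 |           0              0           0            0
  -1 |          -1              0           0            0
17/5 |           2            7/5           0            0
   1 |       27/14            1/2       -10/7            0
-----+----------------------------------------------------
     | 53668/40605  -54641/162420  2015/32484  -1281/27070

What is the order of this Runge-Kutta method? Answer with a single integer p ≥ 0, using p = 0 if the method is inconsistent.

3

b = (53668/40605, -54641/162420, 2015/32484, -1281/27070)
c = (0, -1, 17/5, 1)
Ac = (0, 0, -7/5, -75/14)
Σ b_i: 53668/40605·1 + (-54641/162420)·1 + 2015/32484·1 + (-1281/27070)·1 = 1 ✓
b·c: (-54641/162420)·(-1) + 2015/32484·17/5 + (-1281/27070)·1 = 1/2 ✓
b·c²: (-54641/162420)·1 + 2015/32484·289/25 + (-1281/27070)·1 = 1/3 ✓
b·Ac: 2015/32484·(-7/5) + (-1281/27070)·(-75/14) = 1/6 ✓
b·c³: (-54641/162420)·(-1) + 2015/32484·4913/125 + (-1281/27070)·1 = 369119/135350 ≠ 1/4 ⇒ order 3.
b·(c∘Ac): 2015/32484·(-119/25) + (-1281/27070)·(-75/14) = -3391/81210 ≠ 1/8
b·Ac²: 2015/32484·7/5 + (-1281/27070)·(-1121/70) = 342977/406050 ≠ 1/12
b·A²c: (-1281/27070)·2 = -1281/13535 ≠ 1/24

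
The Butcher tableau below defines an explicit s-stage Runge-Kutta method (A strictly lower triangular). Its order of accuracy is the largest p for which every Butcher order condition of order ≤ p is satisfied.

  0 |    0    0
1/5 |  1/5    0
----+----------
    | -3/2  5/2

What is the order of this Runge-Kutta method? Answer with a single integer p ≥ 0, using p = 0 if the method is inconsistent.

b = (-3/2, 5/2)
c = (0, 1/5)
Σ b_i: (-3/2)·1 + 5/2·1 = 1 ✓
b·c: 5/2·1/5 = 1/2 ✓; 2 stages ⇒ order 2.

2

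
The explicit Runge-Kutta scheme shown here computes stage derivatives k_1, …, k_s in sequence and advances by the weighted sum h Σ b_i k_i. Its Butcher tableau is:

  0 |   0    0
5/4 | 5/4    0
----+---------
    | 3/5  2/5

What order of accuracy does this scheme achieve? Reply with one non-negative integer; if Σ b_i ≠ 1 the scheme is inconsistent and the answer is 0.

b = (3/5, 2/5)
c = (0, 5/4)
Σ b_i: 3/5·1 + 2/5·1 = 1 ✓
b·c: 2/5·5/4 = 1/2 ✓; 2 stages ⇒ order 2.

2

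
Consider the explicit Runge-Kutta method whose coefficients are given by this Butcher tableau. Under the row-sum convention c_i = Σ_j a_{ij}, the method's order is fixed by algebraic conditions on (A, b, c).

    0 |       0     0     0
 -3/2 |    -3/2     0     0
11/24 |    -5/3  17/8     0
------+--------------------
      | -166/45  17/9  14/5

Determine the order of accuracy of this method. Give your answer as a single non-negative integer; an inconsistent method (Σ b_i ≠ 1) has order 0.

1

b = (-166/45, 17/9, 14/5)
c = (0, -3/2, 11/24)
Ac = (0, 0, -51/16)
Σ b_i: (-166/45)·1 + 17/9·1 + 14/5·1 = 1 ✓
b·c: 17/9·(-3/2) + 14/5·11/24 = -31/20 ≠ 1/2 ⇒ order 1.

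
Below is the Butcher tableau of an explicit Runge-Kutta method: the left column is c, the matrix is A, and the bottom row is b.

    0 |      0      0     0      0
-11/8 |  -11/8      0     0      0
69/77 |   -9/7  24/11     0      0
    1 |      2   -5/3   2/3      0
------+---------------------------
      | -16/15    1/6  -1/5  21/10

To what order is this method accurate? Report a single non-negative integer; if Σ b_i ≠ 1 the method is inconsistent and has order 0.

1

b = (-16/15, 1/6, -1/5, 21/10)
c = (0, -11/8, 69/77, 1)
Ac = (0, 0, -3, 5339/1848)
Σ b_i: (-16/15)·1 + 1/6·1 + (-1/5)·1 + 21/10·1 = 1 ✓
b·c: 1/6·(-11/8) + (-1/5)·69/77 + 21/10·1 = 31261/18480 ≠ 1/2 ⇒ order 1.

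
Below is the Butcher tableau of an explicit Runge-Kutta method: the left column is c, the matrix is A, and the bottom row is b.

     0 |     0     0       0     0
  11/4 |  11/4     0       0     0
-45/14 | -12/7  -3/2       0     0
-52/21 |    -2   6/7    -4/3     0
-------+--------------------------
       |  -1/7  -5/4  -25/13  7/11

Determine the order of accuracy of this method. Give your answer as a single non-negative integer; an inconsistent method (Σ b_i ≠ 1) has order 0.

0

b = (-1/7, -5/4, -25/13, 7/11)
c = (0, 11/4, -45/14, -52/21)
Ac = (0, 0, -33/8, 93/14)
Σ b_i: (-1/7)·1 + (-5/4)·1 + (-25/13)·1 + 7/11·1 = -10729/4004 ≠ 1 ⇒ order 0.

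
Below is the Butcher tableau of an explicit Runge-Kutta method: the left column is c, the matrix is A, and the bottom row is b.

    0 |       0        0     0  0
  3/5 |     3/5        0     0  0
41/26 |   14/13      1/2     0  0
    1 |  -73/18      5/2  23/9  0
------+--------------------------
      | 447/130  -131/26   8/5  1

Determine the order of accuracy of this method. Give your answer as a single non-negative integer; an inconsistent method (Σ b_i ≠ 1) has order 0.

2

b = (447/130, -131/26, 8/5, 1)
c = (0, 3/5, 41/26, 1)
Ac = (0, 0, 3/10, 647/117)
Σ b_i: 447/130·1 + (-131/26)·1 + 8/5·1 + 1·1 = 1 ✓
b·c: (-131/26)·3/5 + 8/5·41/26 + 1·1 = 1/2 ✓
b·c²: (-131/26)·9/25 + 8/5·1681/676 + 1·1 = 26743/8450 ≠ 1/3 ⇒ order 2.
b·Ac: 8/5·3/10 + 1·647/117 = 17579/2925 ≠ 1/6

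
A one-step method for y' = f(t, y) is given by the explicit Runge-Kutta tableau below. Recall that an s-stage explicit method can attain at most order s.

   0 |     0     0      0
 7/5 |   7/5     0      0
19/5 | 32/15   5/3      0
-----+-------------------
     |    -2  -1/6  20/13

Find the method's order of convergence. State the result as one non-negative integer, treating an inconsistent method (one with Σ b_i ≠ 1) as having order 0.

b = (-2, -1/6, 20/13)
c = (0, 7/5, 19/5)
Ac = (0, 0, 7/3)
Σ b_i: (-2)·1 + (-1/6)·1 + 20/13·1 = -49/78 ≠ 1 ⇒ order 0.

0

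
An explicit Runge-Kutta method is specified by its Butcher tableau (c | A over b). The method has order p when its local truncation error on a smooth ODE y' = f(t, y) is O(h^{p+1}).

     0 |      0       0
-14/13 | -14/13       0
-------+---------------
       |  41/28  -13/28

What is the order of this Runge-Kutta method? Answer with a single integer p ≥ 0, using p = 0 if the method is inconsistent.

b = (41/28, -13/28)
c = (0, -14/13)
Σ b_i: 41/28·1 + (-13/28)·1 = 1 ✓
b·c: (-13/28)·(-14/13) = 1/2 ✓; 2 stages ⇒ order 2.

2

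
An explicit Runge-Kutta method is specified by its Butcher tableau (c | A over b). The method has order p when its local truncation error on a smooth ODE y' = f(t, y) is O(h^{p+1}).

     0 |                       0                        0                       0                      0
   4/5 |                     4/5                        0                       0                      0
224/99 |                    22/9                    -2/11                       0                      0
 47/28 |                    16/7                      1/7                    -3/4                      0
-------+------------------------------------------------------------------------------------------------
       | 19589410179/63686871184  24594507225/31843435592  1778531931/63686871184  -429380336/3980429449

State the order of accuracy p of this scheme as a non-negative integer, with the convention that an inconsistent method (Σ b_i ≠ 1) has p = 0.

b = (19589410179/63686871184, 24594507225/31843435592, 1778531931/63686871184, -429380336/3980429449)
c = (0, 4/5, 224/99, 47/28)
Ac = (0, 0, -8/55, -1828/1155)
Σ b_i: 19589410179/63686871184·1 + 24594507225/31843435592·1 + 1778531931/63686871184·1 + (-429380336/3980429449)·1 = 1 ✓
b·c: 24594507225/31843435592·4/5 + 1778531931/63686871184·224/99 + (-429380336/3980429449)·47/28 = 1/2 ✓
b·c²: 24594507225/31843435592·16/25 + 1778531931/63686871184·50176/9801 + (-429380336/3980429449)·2209/784 = 1/3 ✓
b·Ac: 1778531931/63686871184·(-8/55) + (-429380336/3980429449)·(-1828/1155) = 1/6 ✓
b·c³: 24594507225/31843435592·64/125 + 1778531931/63686871184·11239424/970299 + (-429380336/3980429449)·103823/21952 = 34547652802627/165506256489420 ≠ 1/4 ⇒ order 3.
b·(c∘Ac): 1778531931/63686871184·(-1792/5445) + (-429380336/3980429449)·(-21479/8085) = 16561938752/59706441735 ≠ 1/8
b·Ac²: 1778531931/63686871184·(-32/275) + (-429380336/3980429449)·(-2142928/571725) = 2370742880246/5910937731765 ≠ 1/12
b·A²c: (-429380336/3980429449)·6/55 = -234207456/19902147245 ≠ 1/24

3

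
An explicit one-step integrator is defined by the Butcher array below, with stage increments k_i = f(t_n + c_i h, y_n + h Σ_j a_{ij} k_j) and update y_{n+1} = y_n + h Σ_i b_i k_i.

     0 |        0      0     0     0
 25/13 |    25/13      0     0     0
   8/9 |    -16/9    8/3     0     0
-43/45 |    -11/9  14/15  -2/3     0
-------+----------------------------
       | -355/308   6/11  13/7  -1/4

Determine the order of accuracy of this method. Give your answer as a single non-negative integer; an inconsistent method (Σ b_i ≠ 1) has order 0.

1

b = (-355/308, 6/11, 13/7, -1/4)
c = (0, 25/13, 8/9, -43/45)
Ac = (0, 0, 200/39, 422/351)
Σ b_i: (-355/308)·1 + 6/11·1 + 13/7·1 + (-1/4)·1 = 1 ✓
b·c: 6/11·25/13 + 13/7·8/9 + (-1/4)·(-43/45) = 529483/180180 ≠ 1/2 ⇒ order 1.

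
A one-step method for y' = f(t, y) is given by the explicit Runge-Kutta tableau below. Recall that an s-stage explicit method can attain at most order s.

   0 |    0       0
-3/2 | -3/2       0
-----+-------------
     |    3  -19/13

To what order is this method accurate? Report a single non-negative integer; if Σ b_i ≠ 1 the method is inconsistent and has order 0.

0

b = (3, -19/13)
c = (0, -3/2)
Σ b_i: 3·1 + (-19/13)·1 = 20/13 ≠ 1 ⇒ order 0.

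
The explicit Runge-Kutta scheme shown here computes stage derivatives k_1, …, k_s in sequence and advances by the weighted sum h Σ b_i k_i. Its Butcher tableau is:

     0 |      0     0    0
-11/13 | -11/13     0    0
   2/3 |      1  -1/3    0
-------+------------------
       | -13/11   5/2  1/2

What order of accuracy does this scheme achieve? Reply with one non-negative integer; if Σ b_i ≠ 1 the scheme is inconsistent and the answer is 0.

b = (-13/11, 5/2, 1/2)
c = (0, -11/13, 2/3)
Ac = (0, 0, 11/39)
Σ b_i: (-13/11)·1 + 5/2·1 + 1/2·1 = 20/11 ≠ 1 ⇒ order 0.

0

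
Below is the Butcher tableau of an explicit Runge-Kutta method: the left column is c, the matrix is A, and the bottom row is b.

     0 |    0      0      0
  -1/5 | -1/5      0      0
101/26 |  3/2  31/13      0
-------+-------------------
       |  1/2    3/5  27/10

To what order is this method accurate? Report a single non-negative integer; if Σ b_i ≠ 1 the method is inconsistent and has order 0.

b = (1/2, 3/5, 27/10)
c = (0, -1/5, 101/26)
Ac = (0, 0, -31/65)
Σ b_i: 1/2·1 + 3/5·1 + 27/10·1 = 19/5 ≠ 1 ⇒ order 0.

0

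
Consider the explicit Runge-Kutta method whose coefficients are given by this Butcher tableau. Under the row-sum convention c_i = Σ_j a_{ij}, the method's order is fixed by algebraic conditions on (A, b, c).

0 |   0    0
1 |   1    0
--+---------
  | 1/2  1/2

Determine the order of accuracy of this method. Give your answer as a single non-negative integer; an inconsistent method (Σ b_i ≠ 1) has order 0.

b = (1/2, 1/2)
c = (0, 1)
Σ b_i: 1/2·1 + 1/2·1 = 1 ✓
b·c: 1/2·1 = 1/2 ✓; 2 stages ⇒ order 2.

2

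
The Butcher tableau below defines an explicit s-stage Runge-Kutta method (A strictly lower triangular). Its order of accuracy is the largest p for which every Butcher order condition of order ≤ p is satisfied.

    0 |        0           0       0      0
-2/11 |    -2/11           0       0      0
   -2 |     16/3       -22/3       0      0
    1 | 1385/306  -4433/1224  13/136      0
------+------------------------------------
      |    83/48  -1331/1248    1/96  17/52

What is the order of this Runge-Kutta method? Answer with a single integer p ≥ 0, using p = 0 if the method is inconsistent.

b = (83/48, -1331/1248, 1/96, 17/52)
c = (0, -2/11, -2, 1)
Ac = (0, 0, 4/3, 143/306)
Σ b_i: 83/48·1 + (-1331/1248)·1 + 1/96·1 + 17/52·1 = 1 ✓
b·c: (-1331/1248)·(-2/11) + 1/96·(-2) + 17/52·1 = 1/2 ✓
b·c²: (-1331/1248)·4/121 + 1/96·4 + 17/52·1 = 1/3 ✓
b·Ac: 1/96·4/3 + 17/52·143/306 = 1/6 ✓
b·c³: (-1331/1248)·(-8/1331) + 1/96·(-8) + 17/52·1 = 1/4 ✓
b·(c∘Ac): 1/96·(-8/3) + 17/52·143/306 = 1/8 ✓
b·Ac²: 1/96·(-8/33) + 17/52·26/99 = 1/12 ✓
b·A²c: 17/52·13/102 = 1/24 ✓; 4 stages ⇒ order 4.

4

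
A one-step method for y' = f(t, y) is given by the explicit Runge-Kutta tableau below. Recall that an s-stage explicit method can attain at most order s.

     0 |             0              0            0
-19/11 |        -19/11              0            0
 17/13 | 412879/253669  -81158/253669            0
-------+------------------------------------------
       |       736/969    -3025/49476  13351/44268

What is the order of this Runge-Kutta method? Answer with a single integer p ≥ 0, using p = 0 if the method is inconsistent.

3

b = (736/969, -3025/49476, 13351/44268)
c = (0, -19/11, 17/13)
Ac = (0, 0, 7378/13351)
Σ b_i: 736/969·1 + (-3025/49476)·1 + 13351/44268·1 = 1 ✓
b·c: (-3025/49476)·(-19/11) + 13351/44268·17/13 = 1/2 ✓
b·c²: (-3025/49476)·361/121 + 13351/44268·289/169 = 1/3 ✓
b·Ac: 13351/44268·7378/13351 = 1/6 ✓; 3 stages ⇒ order 3.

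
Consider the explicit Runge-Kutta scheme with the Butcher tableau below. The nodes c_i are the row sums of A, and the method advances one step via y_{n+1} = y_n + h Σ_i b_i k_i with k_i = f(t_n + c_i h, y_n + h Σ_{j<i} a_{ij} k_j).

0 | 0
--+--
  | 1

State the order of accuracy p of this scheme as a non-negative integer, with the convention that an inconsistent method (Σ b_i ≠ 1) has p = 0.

1

b = (1)
c = (0)
Σ b_i: 1·1 = 1 ✓; 1 stage ⇒ order 1.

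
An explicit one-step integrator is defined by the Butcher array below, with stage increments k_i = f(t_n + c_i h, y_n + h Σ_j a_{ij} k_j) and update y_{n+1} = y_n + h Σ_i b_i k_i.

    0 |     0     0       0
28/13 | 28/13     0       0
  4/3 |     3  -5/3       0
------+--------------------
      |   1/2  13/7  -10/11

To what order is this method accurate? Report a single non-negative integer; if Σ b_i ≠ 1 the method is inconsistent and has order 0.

b = (1/2, 13/7, -10/11)
c = (0, 28/13, 4/3)
Ac = (0, 0, -140/39)
Σ b_i: 1/2·1 + 13/7·1 + (-10/11)·1 = 223/154 ≠ 1 ⇒ order 0.

0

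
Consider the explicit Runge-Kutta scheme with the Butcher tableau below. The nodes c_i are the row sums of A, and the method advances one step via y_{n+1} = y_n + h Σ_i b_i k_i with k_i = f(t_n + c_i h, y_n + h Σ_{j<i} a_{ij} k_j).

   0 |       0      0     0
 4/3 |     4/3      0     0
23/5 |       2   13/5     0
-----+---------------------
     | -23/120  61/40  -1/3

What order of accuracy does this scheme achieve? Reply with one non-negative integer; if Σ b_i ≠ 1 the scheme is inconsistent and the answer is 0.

b = (-23/120, 61/40, -1/3)
c = (0, 4/3, 23/5)
Ac = (0, 0, 52/15)
Σ b_i: (-23/120)·1 + 61/40·1 + (-1/3)·1 = 1 ✓
b·c: 61/40·4/3 + (-1/3)·23/5 = 1/2 ✓
b·c²: 61/40·16/9 + (-1/3)·529/25 = -977/225 ≠ 1/3 ⇒ order 2.
b·Ac: (-1/3)·52/15 = -52/45 ≠ 1/6

2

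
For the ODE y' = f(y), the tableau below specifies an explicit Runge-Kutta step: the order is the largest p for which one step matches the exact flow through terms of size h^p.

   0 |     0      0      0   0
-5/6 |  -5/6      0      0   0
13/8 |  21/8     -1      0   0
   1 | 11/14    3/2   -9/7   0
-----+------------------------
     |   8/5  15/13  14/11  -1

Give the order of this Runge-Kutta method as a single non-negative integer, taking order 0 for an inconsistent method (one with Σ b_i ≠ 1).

0

b = (8/5, 15/13, 14/11, -1)
c = (0, -5/6, 13/8, 1)
Ac = (0, 0, 5/6, -187/56)
Σ b_i: 8/5·1 + 15/13·1 + 14/11·1 + (-1)·1 = 2164/715 ≠ 1 ⇒ order 0.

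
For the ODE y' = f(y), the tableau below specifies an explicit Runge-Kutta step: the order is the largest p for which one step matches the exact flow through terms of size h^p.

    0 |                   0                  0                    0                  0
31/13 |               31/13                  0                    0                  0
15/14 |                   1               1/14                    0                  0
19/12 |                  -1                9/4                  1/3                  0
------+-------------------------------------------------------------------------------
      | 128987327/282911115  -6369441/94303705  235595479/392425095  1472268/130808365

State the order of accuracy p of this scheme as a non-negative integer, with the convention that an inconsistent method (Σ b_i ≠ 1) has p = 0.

b = (128987327/282911115, -6369441/94303705, 235595479/392425095, 1472268/130808365)
c = (0, 31/13, 15/14, 19/12)
Ac = (0, 0, 31/182, 2083/364)
Σ b_i: 128987327/282911115·1 + (-6369441/94303705)·1 + 235595479/392425095·1 + 1472268/130808365·1 = 1 ✓
b·c: (-6369441/94303705)·31/13 + 235595479/392425095·15/14 + 1472268/130808365·19/12 = 1/2 ✓
b·c²: (-6369441/94303705)·961/169 + 235595479/392425095·225/196 + 1472268/130808365·361/144 = 1/3 ✓
b·Ac: 235595479/392425095·31/182 + 1472268/130808365·2083/364 = 1/6 ✓
b·c³: (-6369441/94303705)·29791/2197 + 235595479/392425095·3375/2744 + 1472268/130808365·6859/1728 = -1058504959/7972617744 ≠ 1/4 ⇒ order 3.
b·(c∘Ac): 235595479/392425095·465/2548 + 1472268/130808365·39577/4368 = 8365797/39546715 ≠ 1/8
b·Ac²: 235595479/392425095·961/2366 + 1472268/130808365·109119/8281 = 5601681887/14284273458 ≠ 1/12
b·A²c: 1472268/130808365·31/546 = 1086674/1700508745 ≠ 1/24

3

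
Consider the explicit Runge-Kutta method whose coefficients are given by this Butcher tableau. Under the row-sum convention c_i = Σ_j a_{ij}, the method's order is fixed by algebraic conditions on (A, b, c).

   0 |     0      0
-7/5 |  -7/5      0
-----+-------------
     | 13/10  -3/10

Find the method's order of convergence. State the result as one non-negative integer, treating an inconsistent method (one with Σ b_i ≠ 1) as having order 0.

b = (13/10, -3/10)
c = (0, -7/5)
Σ b_i: 13/10·1 + (-3/10)·1 = 1 ✓
b·c: (-3/10)·(-7/5) = 21/50 ≠ 1/2 ⇒ order 1.

1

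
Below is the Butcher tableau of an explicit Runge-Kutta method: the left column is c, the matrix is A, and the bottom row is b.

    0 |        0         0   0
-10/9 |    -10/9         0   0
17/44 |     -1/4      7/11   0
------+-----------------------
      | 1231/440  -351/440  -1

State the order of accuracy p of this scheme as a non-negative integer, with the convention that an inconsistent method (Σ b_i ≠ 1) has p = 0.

b = (1231/440, -351/440, -1)
c = (0, -10/9, 17/44)
Ac = (0, 0, -70/99)
Σ b_i: 1231/440·1 + (-351/440)·1 + (-1)·1 = 1 ✓
b·c: (-351/440)·(-10/9) + (-1)·17/44 = 1/2 ✓
b·c²: (-351/440)·100/81 + (-1)·289/1936 = -6587/5808 ≠ 1/3 ⇒ order 2.
b·Ac: (-1)·(-70/99) = 70/99 ≠ 1/6

2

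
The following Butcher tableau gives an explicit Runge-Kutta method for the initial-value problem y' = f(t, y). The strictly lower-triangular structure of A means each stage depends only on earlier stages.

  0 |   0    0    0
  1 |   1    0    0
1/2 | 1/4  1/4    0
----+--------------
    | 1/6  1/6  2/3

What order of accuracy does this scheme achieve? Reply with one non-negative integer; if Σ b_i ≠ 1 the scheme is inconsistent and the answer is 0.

3

b = (1/6, 1/6, 2/3)
c = (0, 1, 1/2)
Ac = (0, 0, 1/4)
Σ b_i: 1/6·1 + 1/6·1 + 2/3·1 = 1 ✓
b·c: 1/6·1 + 2/3·1/2 = 1/2 ✓
b·c²: 1/6·1 + 2/3·1/4 = 1/3 ✓
b·Ac: 2/3·1/4 = 1/6 ✓; 3 stages ⇒ order 3.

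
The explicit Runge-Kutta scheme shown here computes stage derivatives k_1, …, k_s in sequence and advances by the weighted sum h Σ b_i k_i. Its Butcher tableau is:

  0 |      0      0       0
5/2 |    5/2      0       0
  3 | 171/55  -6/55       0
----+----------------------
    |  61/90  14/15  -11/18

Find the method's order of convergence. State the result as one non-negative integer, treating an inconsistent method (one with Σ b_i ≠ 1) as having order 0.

b = (61/90, 14/15, -11/18)
c = (0, 5/2, 3)
Ac = (0, 0, -3/11)
Σ b_i: 61/90·1 + 14/15·1 + (-11/18)·1 = 1 ✓
b·c: 14/15·5/2 + (-11/18)·3 = 1/2 ✓
b·c²: 14/15·25/4 + (-11/18)·9 = 1/3 ✓
b·Ac: (-11/18)·(-3/11) = 1/6 ✓; 3 stages ⇒ order 3.

3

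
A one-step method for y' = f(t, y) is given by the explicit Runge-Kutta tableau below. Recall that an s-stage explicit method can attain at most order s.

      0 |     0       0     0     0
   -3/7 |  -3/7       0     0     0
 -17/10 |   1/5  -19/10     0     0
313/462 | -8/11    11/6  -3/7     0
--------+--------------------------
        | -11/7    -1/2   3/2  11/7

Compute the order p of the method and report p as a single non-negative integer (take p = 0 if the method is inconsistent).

b = (-11/7, -1/2, 3/2, 11/7)
c = (0, -3/7, -17/10, 313/462)
Ac = (0, 0, 57/70, -2/35)
Σ b_i: (-11/7)·1 + (-1/2)·1 + 3/2·1 + 11/7·1 = 1 ✓
b·c: (-1/2)·(-3/7) + 3/2·(-17/10) + 11/7·313/462 = -3737/2940 ≠ 1/2 ⇒ order 1.

1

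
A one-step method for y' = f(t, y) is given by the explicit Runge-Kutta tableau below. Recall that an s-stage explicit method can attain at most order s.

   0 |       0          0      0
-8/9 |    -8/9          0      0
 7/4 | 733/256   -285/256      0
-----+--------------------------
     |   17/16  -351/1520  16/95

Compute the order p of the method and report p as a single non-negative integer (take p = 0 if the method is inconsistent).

3

b = (17/16, -351/1520, 16/95)
c = (0, -8/9, 7/4)
Ac = (0, 0, 95/96)
Σ b_i: 17/16·1 + (-351/1520)·1 + 16/95·1 = 1 ✓
b·c: (-351/1520)·(-8/9) + 16/95·7/4 = 1/2 ✓
b·c²: (-351/1520)·64/81 + 16/95·49/16 = 1/3 ✓
b·Ac: 16/95·95/96 = 1/6 ✓; 3 stages ⇒ order 3.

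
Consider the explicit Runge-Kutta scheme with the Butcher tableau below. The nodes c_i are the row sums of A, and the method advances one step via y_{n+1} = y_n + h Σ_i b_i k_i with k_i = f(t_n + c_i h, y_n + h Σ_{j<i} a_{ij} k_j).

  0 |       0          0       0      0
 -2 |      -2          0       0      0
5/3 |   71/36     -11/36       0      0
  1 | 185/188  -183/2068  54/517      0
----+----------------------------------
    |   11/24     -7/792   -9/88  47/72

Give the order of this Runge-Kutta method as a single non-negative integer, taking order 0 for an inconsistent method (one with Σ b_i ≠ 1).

b = (11/24, -7/792, -9/88, 47/72)
c = (0, -2, 5/3, 1)
Ac = (0, 0, 11/18, 33/94)
Σ b_i: 11/24·1 + (-7/792)·1 + (-9/88)·1 + 47/72·1 = 1 ✓
b·c: (-7/792)·(-2) + (-9/88)·5/3 + 47/72·1 = 1/2 ✓
b·c²: (-7/792)·4 + (-9/88)·25/9 + 47/72·1 = 1/3 ✓
b·Ac: (-9/88)·11/18 + 47/72·33/94 = 1/6 ✓
b·c³: (-7/792)·(-8) + (-9/88)·125/27 + 47/72·1 = 1/4 ✓
b·(c∘Ac): (-9/88)·55/54 + 47/72·33/94 = 1/8 ✓
b·Ac²: (-9/88)·(-11/9) + 47/72·(-3/47) = 1/12 ✓
b·A²c: 47/72·3/47 = 1/24 ✓; 4 stages ⇒ order 4.

4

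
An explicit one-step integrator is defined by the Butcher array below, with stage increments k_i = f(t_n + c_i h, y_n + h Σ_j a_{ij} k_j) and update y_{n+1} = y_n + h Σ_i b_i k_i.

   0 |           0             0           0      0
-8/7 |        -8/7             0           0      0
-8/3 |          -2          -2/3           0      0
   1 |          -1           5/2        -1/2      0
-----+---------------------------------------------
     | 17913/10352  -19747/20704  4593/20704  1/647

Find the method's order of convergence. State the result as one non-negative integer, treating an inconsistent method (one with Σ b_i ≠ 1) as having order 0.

b = (17913/10352, -19747/20704, 4593/20704, 1/647)
c = (0, -8/7, -8/3, 1)
Ac = (0, 0, 16/21, -32/21)
Σ b_i: 17913/10352·1 + (-19747/20704)·1 + 4593/20704·1 + 1/647·1 = 1 ✓
b·c: (-19747/20704)·(-8/7) + 4593/20704·(-8/3) + 1/647·1 = 1/2 ✓
b·c²: (-19747/20704)·64/49 + 4593/20704·64/9 + 1/647·1 = 1/3 ✓
b·Ac: 4593/20704·16/21 + 1/647·(-32/21) = 1/6 ✓
b·c³: (-19747/20704)·(-512/343) + 4593/20704·(-512/27) + 1/647·1 = -113377/40761 ≠ 1/4 ⇒ order 3.
b·(c∘Ac): 4593/20704·(-128/63) + 1/647·(-32/21) = -2052/4529 ≠ 1/8
b·Ac²: 4593/20704·(-128/147) + 1/647·(-128/441) = -7892/40761 ≠ 1/12
b·A²c: 1/647·(-8/21) = -8/13587 ≠ 1/24

3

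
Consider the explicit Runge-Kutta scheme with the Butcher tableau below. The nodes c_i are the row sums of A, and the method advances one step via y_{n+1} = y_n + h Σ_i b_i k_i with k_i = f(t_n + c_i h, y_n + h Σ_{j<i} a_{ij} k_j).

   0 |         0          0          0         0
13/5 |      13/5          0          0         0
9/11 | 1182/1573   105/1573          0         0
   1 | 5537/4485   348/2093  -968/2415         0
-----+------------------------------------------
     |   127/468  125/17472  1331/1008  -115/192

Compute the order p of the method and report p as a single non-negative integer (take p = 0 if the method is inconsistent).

4

b = (127/468, 125/17472, 1331/1008, -115/192)
c = (0, 13/5, 9/11, 1)
Ac = (0, 0, 21/121, 12/115)
Σ b_i: 127/468·1 + 125/17472·1 + 1331/1008·1 + (-115/192)·1 = 1 ✓
b·c: 125/17472·13/5 + 1331/1008·9/11 + (-115/192)·1 = 1/2 ✓
b·c²: 125/17472·169/25 + 1331/1008·81/121 + (-115/192)·1 = 1/3 ✓
b·Ac: 1331/1008·21/121 + (-115/192)·12/115 = 1/6 ✓
b·c³: 125/17472·2197/125 + 1331/1008·729/1331 + (-115/192)·1 = 1/4 ✓
b·(c∘Ac): 1331/1008·189/1331 + (-115/192)·12/115 = 1/8 ✓
b·Ac²: 1331/1008·273/605 + (-115/192)·492/575 = 1/12 ✓
b·A²c: (-115/192)·(-8/115) = 1/24 ✓; 4 stages ⇒ order 4.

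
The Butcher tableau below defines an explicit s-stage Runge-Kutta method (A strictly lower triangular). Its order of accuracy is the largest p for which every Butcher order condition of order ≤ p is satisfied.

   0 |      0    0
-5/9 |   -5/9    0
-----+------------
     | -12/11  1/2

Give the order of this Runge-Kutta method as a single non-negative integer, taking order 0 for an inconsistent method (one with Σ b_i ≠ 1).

b = (-12/11, 1/2)
c = (0, -5/9)
Σ b_i: (-12/11)·1 + 1/2·1 = -13/22 ≠ 1 ⇒ order 0.

0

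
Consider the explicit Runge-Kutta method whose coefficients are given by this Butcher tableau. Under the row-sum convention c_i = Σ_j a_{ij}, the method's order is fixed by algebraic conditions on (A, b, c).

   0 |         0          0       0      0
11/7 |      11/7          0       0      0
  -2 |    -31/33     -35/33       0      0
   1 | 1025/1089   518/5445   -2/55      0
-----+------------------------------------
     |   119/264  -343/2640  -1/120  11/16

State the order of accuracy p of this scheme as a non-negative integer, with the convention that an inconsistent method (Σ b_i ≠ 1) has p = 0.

4

b = (119/264, -343/2640, -1/120, 11/16)
c = (0, 11/7, -2, 1)
Ac = (0, 0, -5/3, 2/9)
Σ b_i: 119/264·1 + (-343/2640)·1 + (-1/120)·1 + 11/16·1 = 1 ✓
b·c: (-343/2640)·11/7 + (-1/120)·(-2) + 11/16·1 = 1/2 ✓
b·c²: (-343/2640)·121/49 + (-1/120)·4 + 11/16·1 = 1/3 ✓
b·Ac: (-1/120)·(-5/3) + 11/16·2/9 = 1/6 ✓
b·c³: (-343/2640)·1331/343 + (-1/120)·(-8) + 11/16·1 = 1/4 ✓
b·(c∘Ac): (-1/120)·10/3 + 11/16·2/9 = 1/8 ✓
b·Ac²: (-1/120)·(-55/21) + 11/16·62/693 = 1/12 ✓
b·A²c: 11/16·2/33 = 1/24 ✓; 4 stages ⇒ order 4.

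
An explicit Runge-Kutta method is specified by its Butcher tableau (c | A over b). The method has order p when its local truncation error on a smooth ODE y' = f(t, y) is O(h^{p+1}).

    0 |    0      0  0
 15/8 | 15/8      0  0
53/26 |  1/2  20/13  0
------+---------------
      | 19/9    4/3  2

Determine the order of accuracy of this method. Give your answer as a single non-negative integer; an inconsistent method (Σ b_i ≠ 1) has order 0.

0

b = (19/9, 4/3, 2)
c = (0, 15/8, 53/26)
Ac = (0, 0, 75/26)
Σ b_i: 19/9·1 + 4/3·1 + 2·1 = 49/9 ≠ 1 ⇒ order 0.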